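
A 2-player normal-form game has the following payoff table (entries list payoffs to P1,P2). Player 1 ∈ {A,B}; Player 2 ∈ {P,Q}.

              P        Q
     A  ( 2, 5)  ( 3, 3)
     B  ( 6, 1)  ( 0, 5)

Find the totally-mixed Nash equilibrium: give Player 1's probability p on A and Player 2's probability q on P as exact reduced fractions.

P1 indiff ⇒ q·2+(1-q)·3 = q·6+(1-q)·0 ⇒ q(-4) = (1-q)(-3) ⇒ q = 3/7
P2 indiff ⇒ p·5+(1-p)·1 = p·3+(1-p)·5 ⇒ p(2) = (1-p)(4) ⇒ p = 2/3

(p,q) = (2/3, 3/7)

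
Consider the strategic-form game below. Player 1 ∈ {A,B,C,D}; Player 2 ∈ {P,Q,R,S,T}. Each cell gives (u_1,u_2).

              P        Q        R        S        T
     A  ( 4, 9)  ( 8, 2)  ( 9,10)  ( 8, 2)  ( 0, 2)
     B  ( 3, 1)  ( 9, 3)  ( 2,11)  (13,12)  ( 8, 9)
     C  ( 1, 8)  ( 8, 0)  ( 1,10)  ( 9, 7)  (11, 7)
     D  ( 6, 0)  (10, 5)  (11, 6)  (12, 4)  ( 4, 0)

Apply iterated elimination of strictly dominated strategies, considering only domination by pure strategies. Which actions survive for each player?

Survivors P1:{B,D} P2:{R,S}

P1 drop A (D beats it: P:6>4 Q:10>8 R:11>9 S:12>8 T:4>0)
P2 drop P (R beats it: B:11>1 C:10>8 D:6>0)
P2 drop Q (R beats it: B:11>3 C:10>0 D:6>5)
P2 drop T (R beats it: B:11>9 C:10>7 D:6>0)
P1 drop C (B beats it: R:2>1 S:13>9)
P1→{B,D} P2→{R,S}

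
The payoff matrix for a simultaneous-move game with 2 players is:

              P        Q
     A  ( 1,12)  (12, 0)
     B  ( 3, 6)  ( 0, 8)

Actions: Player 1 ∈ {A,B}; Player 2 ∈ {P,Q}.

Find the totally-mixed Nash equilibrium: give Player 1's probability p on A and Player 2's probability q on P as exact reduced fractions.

p=1/7, q=6/7

P1 indiff ⇒ q·1+(1-q)·12 = q·3+(1-q)·0 ⇒ q(-2) = (1-q)(-12) ⇒ q = 6/7
P2 indiff ⇒ p·12+(1-p)·6 = p·0+(1-p)·8 ⇒ p(12) = (1-p)(2) ⇒ p = 1/7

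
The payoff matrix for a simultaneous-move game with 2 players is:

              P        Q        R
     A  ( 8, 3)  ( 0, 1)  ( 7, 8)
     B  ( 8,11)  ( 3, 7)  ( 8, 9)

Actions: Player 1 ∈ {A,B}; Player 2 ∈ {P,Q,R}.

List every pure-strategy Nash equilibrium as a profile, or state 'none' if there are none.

(A,P): not NE [P2→R gives 8>3]
(A,Q): not NE [P1→B gives 3>0; P2→R gives 8>1]
(A,R): not NE [P1→B gives 8>7]
(B,P): NE
(B,Q): not NE [P2→P gives 11>7]
(B,R): not NE [P2→P gives 11>9]

NE set: (B,P)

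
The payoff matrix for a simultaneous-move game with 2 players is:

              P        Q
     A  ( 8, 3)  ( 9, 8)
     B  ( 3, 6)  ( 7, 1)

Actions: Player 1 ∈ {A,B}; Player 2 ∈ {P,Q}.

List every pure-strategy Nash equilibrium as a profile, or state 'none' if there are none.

PSNE = {(A,Q)}

(A,P): not NE [P2→Q gives 8>3]
(A,Q): NE
(B,P): not NE [P1→A gives 8>3]
(B,Q): not NE [P1→A gives 9>7; P2→P gives 6>1]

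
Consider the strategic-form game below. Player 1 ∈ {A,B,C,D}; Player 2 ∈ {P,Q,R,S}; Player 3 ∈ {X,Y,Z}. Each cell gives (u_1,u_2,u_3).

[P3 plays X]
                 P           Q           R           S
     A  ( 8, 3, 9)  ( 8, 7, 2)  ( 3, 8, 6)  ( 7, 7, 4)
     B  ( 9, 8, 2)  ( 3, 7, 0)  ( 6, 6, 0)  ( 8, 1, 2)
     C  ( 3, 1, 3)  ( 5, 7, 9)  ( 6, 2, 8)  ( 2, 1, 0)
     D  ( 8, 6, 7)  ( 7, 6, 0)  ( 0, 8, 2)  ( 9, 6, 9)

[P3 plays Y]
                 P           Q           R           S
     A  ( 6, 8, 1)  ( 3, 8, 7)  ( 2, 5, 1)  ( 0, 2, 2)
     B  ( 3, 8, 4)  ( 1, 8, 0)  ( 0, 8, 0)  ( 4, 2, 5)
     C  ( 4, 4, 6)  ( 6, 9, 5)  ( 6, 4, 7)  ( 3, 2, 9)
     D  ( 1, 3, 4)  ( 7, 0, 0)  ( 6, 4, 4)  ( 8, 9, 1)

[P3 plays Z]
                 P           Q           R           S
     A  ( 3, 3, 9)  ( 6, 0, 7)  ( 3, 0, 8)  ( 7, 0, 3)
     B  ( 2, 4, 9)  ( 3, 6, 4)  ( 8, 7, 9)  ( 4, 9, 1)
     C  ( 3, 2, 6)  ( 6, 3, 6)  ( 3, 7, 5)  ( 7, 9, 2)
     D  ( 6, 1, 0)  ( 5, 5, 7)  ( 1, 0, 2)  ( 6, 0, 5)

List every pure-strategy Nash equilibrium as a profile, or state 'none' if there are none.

(A,P,X): not NE [P1→B gives 9>8; P2→R gives 8>3]
(A,P,Y): not NE [P3→Z gives 9>1]
(A,P,Z): not NE [P1→D gives 6>3]
(A,Q,X): not NE [P2→R gives 8>7; P3→Z gives 7>2]
(A,Q,Y): not NE [P1→D gives 7>3]
(A,Q,Z): not NE [P2→P gives 3>0]
(A,R,X): not NE [P1→C gives 6>3; P3→Z gives 8>6]
(A,R,Y): not NE [P1→D gives 6>2; P2→Q gives 8>5; P3→Z gives 8>1]
(A,R,Z): not NE [P1→B gives 8>3; P2→P gives 3>0]
(A,S,X): not NE [P1→D gives 9>7; P2→R gives 8>7]
(A,S,Y): not NE [P1→D gives 8>0; P2→Q gives 8>2; P3→X gives 4>2]
(A,S,Z): not NE [P2→P gives 3>0; P3→X gives 4>3]
(B,P,X): not NE [P3→Z gives 9>2]
(B,P,Y): not NE [P1→A gives 6>3; P3→Z gives 9>4]
(B,P,Z): not NE [P1→D gives 6>2; P2→S gives 9>4]
(B,Q,X): not NE [P1→A gives 8>3; P2→P gives 8>7; P3→Z gives 4>0]
(B,Q,Y): not NE [P1→D gives 7>1; P3→Z gives 4>0]
(B,Q,Z): not NE [P1→C gives 6>3; P2→S gives 9>6]
(B,R,X): not NE [P2→P gives 8>6; P3→Z gives 9>0]
(B,R,Y): not NE [P1→D gives 6>0; P3→Z gives 9>0]
(B,R,Z): not NE [P2→S gives 9>7]
(B,S,X): not NE [P1→D gives 9>8; P2→P gives 8>1; P3→Y gives 5>2]
(B,S,Y): not NE [P1→D gives 8>4; P2→R gives 8>2]
(B,S,Z): not NE [P1→C gives 7>4; P3→Y gives 5>1]
(C,P,X): not NE [P1→B gives 9>3; P2→Q gives 7>1; P3→Z gives 6>3]
(C,P,Y): not NE [P1→A gives 6>4; P2→Q gives 9>4]
(C,P,Z): not NE [P1→D gives 6>3; P2→S gives 9>2]
(C,Q,X): not NE [P1→A gives 8>5]
(C,Q,Y): not NE [P1→D gives 7>6; P3→X gives 9>5]
(C,Q,Z): not NE [P2→S gives 9>3; P3→X gives 9>6]
(C,R,X): not NE [P2→Q gives 7>2]
(C,R,Y): not NE [P2→Q gives 9>4; P3→X gives 8>7]
(C,R,Z): not NE [P1→B gives 8>3; P2→S gives 9>7; P3→X gives 8>5]
(C,S,X): not NE [P1→D gives 9>2; P2→Q gives 7>1; P3→Y gives 9>0]
(C,S,Y): not NE [P1→D gives 8>3; P2→Q gives 9>2]
(C,S,Z): not NE [P3→Y gives 9>2]
(D,P,X): not NE [P1→B gives 9>8; P2→R gives 8>6]
(D,P,Y): not NE [P1→A gives 6>1; P2→S gives 9>3; P3→X gives 7>4]
(D,P,Z): not NE [P2→Q gives 5>1; P3→X gives 7>0]
(D,Q,X): not NE [P1→A gives 8>7; P2→R gives 8>6; P3→Z gives 7>0]
(D,Q,Y): not NE [P2→S gives 9>0; P3→Z gives 7>0]
(D,Q,Z): not NE [P1→C gives 6>5]
(D,R,X): not NE [P1→C gives 6>0; P3→Y gives 4>2]
(D,R,Y): not NE [P2→S gives 9>4]
(D,R,Z): not NE [P1→B gives 8>1; P2→Q gives 5>0; P3→Y gives 4>2]
(D,S,X): not NE [P2→R gives 8>6]
(D,S,Y): not NE [P3→X gives 9>1]
(D,S,Z): not NE [P1→C gives 7>6; P2→Q gives 5>0; P3→X gives 9>5]

No pure NE.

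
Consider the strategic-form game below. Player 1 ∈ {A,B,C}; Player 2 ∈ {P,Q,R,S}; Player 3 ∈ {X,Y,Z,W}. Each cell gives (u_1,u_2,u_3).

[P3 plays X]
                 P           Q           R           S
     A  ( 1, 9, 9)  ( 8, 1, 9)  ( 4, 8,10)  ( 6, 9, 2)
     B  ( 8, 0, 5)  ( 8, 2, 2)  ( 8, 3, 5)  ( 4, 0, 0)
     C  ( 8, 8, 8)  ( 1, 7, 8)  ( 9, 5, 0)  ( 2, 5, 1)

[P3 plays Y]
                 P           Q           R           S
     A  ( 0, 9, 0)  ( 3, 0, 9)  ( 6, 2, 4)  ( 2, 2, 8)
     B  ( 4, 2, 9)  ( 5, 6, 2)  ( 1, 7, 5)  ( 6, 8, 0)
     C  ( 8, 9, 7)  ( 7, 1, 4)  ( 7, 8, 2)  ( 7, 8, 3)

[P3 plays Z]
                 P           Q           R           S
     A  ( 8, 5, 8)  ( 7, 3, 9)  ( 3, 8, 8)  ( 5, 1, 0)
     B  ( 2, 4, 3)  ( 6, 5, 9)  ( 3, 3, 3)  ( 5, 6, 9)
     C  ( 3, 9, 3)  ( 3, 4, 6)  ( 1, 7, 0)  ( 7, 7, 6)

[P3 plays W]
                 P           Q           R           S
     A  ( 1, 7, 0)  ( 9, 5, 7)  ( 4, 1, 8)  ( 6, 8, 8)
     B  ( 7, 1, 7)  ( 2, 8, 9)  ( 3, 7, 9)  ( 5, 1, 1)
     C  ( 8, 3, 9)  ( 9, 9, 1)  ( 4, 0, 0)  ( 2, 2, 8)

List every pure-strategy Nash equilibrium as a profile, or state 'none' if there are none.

(A,P,X): not NE [P1→C gives 8>1]
(A,P,Y): not NE [P1→C gives 8>0; P3→X gives 9>0]
(A,P,Z): not NE [P2→R gives 8>5; P3→X gives 9>8]
(A,P,W): not NE [P1→C gives 8>1; P2→S gives 8>7; P3→X gives 9>0]
(A,Q,X): not NE [P2→S gives 9>1]
(A,Q,Y): not NE [P1→C gives 7>3; P2→P gives 9>0]
(A,Q,Z): not NE [P2→R gives 8>3]
(A,Q,W): not NE [P2→S gives 8>5; P3→Z gives 9>7]
(A,R,X): not NE [P1→C gives 9>4; P2→S gives 9>8]
(A,R,Y): not NE [P1→C gives 7>6; P2→P gives 9>2; P3→X gives 10>4]
(A,R,Z): not NE [P3→X gives 10>8]
(A,R,W): not NE [P2→S gives 8>1; P3→X gives 10>8]
(A,S,X): not NE [P3→W gives 8>2]
(A,S,Y): not NE [P1→C gives 7>2; P2→P gives 9>2]
(A,S,Z): not NE [P1→C gives 7>5; P2→R gives 8>1; P3→W gives 8>0]
(A,S,W): NE
(B,P,X): not NE [P2→R gives 3>0; P3→Y gives 9>5]
(B,P,Y): not NE [P1→C gives 8>4; P2→S gives 8>2]
(B,P,Z): not NE [P1→A gives 8>2; P2→S gives 6>4; P3→Y gives 9>3]
(B,P,W): not NE [P1→C gives 8>7; P2→Q gives 8>1; P3→Y gives 9>7]
(B,Q,X): not NE [P2→R gives 3>2; P3→W gives 9>2]
(B,Q,Y): not NE [P1→C gives 7>5; P2→S gives 8>6; P3→W gives 9>2]
(B,Q,Z): not NE [P1→A gives 7>6; P2→S gives 6>5]
(B,Q,W): not NE [P1→C gives 9>2]
(B,R,X): not NE [P1→C gives 9>8; P3→W gives 9>5]
(B,R,Y): not NE [P1→C gives 7>1; P2→S gives 8>7; P3→W gives 9>5]
(B,R,Z): not NE [P2→S gives 6>3; P3→W gives 9>3]
(B,R,W): not NE [P1→C gives 4>3; P2→Q gives 8>7]
(B,S,X): not NE [P1→A gives 6>4; P2→R gives 3>0; P3→Z gives 9>0]
(B,S,Y): not NE [P1→C gives 7>6; P3→Z gives 9>0]
(B,S,Z): not NE [P1→C gives 7>5]
(B,S,W): not NE [P1→A gives 6>5; P2→Q gives 8>1; P3→Z gives 9>1]
(C,P,X): not NE [P3→W gives 9>8]
(C,P,Y): not NE [P3→W gives 9>7]
(C,P,Z): not NE [P1→A gives 8>3; P3→W gives 9>3]
(C,P,W): not NE [P2→Q gives 9>3]
(C,Q,X): not NE [P1→B gives 8>1; P2→P gives 8>7]
(C,Q,Y): not NE [P2→P gives 9>1; P3→X gives 8>4]
(C,Q,Z): not NE [P1→A gives 7>3; P2→P gives 9>4; P3→X gives 8>6]
(C,Q,W): not NE [P3→X gives 8>1]
(C,R,X): not NE [P2→P gives 8>5; P3→Y gives 2>0]
(C,R,Y): not NE [P2→P gives 9>8]
(C,R,Z): not NE [P1→B gives 3>1; P2→P gives 9>7; P3→Y gives 2>0]
(C,R,W): not NE [P2→Q gives 9>0; P3→Y gives 2>0]
(C,S,X): not NE [P1→A gives 6>2; P2→P gives 8>5; P3→W gives 8>1]
(C,S,Y): not NE [P2→P gives 9>8; P3→W gives 8>3]
(C,S,Z): not NE [P2→P gives 9>7; P3→W gives 8>6]
(C,S,W): not NE [P1→A gives 6>2; P2→Q gives 9>2]

NE set: (A,S,W)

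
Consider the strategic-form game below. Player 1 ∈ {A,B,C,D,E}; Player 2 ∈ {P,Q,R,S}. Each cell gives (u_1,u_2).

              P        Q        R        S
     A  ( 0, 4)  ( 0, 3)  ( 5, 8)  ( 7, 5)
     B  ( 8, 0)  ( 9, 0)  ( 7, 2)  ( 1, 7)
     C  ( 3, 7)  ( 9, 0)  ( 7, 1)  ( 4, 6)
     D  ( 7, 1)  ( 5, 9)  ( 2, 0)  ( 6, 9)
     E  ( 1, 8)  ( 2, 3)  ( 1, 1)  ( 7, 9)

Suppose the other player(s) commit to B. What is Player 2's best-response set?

argmax u_2 = {S}

u_2(P vs B) = 0
u_2(Q vs B) = 0
u_2(R vs B) = 2
u_2(S vs B) = 7
max payoff 7 at {S}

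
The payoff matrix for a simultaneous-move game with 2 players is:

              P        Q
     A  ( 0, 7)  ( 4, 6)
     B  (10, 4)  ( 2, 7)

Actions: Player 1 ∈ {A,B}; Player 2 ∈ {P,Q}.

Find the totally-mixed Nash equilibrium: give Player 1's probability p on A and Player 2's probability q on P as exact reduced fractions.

(p,q) = (3/4, 1/6)

P1 indiff ⇒ q·0+(1-q)·4 = q·10+(1-q)·2 ⇒ q(-10) = (1-q)(-2) ⇒ q = 1/6
P2 indiff ⇒ p·7+(1-p)·4 = p·6+(1-p)·7 ⇒ p(1) = (1-p)(3) ⇒ p = 3/4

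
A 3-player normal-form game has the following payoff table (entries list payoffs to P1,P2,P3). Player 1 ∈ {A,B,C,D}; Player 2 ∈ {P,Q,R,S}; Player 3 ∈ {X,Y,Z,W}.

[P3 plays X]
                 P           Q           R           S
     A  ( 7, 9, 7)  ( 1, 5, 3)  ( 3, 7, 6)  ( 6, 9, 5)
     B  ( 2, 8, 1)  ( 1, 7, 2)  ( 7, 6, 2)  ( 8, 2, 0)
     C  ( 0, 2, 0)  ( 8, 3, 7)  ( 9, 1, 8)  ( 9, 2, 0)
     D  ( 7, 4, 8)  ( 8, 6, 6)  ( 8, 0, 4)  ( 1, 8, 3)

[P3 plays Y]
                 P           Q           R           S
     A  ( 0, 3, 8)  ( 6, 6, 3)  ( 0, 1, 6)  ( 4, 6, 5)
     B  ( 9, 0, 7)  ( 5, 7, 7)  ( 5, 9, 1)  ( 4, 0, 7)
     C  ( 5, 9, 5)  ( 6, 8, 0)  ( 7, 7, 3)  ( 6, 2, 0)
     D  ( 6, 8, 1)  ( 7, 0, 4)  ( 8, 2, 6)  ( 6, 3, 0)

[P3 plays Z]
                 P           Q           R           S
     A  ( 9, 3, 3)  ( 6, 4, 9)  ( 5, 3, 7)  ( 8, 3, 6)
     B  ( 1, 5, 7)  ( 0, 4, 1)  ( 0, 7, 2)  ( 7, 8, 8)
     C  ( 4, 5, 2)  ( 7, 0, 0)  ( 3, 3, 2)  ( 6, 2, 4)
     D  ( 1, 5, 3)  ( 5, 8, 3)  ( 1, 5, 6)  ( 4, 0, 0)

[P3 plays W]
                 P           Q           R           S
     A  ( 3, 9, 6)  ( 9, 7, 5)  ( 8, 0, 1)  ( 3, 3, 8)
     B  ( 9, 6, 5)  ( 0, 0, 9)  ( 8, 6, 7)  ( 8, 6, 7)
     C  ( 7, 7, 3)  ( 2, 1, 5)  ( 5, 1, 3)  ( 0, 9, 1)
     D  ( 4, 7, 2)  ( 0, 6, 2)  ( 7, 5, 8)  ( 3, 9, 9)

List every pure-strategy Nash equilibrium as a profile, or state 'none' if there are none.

Nash profiles: (B,R,W), (C,Q,X)

(A,P,X): not NE [P3→Y gives 8>7]
(A,P,Y): not NE [P1→B gives 9>0; P2→S gives 6>3]
(A,P,Z): not NE [P2→Q gives 4>3; P3→Y gives 8>3]
(A,P,W): not NE [P1→B gives 9>3; P3→Y gives 8>6]
(A,Q,X): not NE [P1→D gives 8>1; P2→S gives 9>5; P3→Z gives 9>3]
(A,Q,Y): not NE [P1→D gives 7>6; P3→Z gives 9>3]
(A,Q,Z): not NE [P1→C gives 7>6]
(A,Q,W): not NE [P2→P gives 9>7; P3→Z gives 9>5]
(A,R,X): not NE [P1→C gives 9>3; P2→S gives 9>7; P3→Z gives 7>6]
(A,R,Y): not NE [P1→D gives 8>0; P2→S gives 6>1; P3→Z gives 7>6]
(A,R,Z): not NE [P2→Q gives 4>3]
(A,R,W): not NE [P2→P gives 9>0; P3→Z gives 7>1]
(A,S,X): not NE [P1→C gives 9>6; P3→W gives 8>5]
(A,S,Y): not NE [P1→D gives 6>4; P3→W gives 8>5]
(A,S,Z): not NE [P2→Q gives 4>3; P3→W gives 8>6]
(A,S,W): not NE [P1→B gives 8>3; P2→P gives 9>3]
(B,P,X): not NE [P1→D gives 7>2; P3→Z gives 7>1]
(B,P,Y): not NE [P2→R gives 9>0]
(B,P,Z): not NE [P1→A gives 9>1; P2→S gives 8>5]
(B,P,W): not NE [P3→Z gives 7>5]
(B,Q,X): not NE [P1→D gives 8>1; P2→P gives 8>7; P3→W gives 9>2]
(B,Q,Y): not NE [P1→D gives 7>5; P2→R gives 9>7; P3→W gives 9>7]
(B,Q,Z): not NE [P1→C gives 7>0; P2→S gives 8>4; P3→W gives 9>1]
(B,Q,W): not NE [P1→A gives 9>0; P2→S gives 6>0]
(B,R,X): not NE [P1→C gives 9>7; P2→P gives 8>6; P3→W gives 7>2]
(B,R,Y): not NE [P1→D gives 8>5; P3→W gives 7>1]
(B,R,Z): not NE [P1→A gives 5>0; P2→S gives 8>7; P3→W gives 7>2]
(B,R,W): NE
(B,S,X): not NE [P1→C gives 9>8; P2→P gives 8>2; P3→Z gives 8>0]
(B,S,Y): not NE [P1→D gives 6>4; P2→R gives 9>0; P3→Z gives 8>7]
(B,S,Z): not NE [P1→A gives 8>7]
(B,S,W): not NE [P3→Z gives 8>7]
(C,P,X): not NE [P1→D gives 7>0; P2→Q gives 3>2; P3→Y gives 5>0]
(C,P,Y): not NE [P1→B gives 9>5]
(C,P,Z): not NE [P1→A gives 9>4; P3→Y gives 5>2]
(C,P,W): not NE [P1→B gives 9>7; P2→S gives 9>7; P3→Y gives 5>3]
(C,Q,X): NE
(C,Q,Y): not NE [P1→D gives 7>6; P2→P gives 9>8; P3→X gives 7>0]
(C,Q,Z): not NE [P2→P gives 5>0; P3→X gives 7>0]
(C,Q,W): not NE [P1→A gives 9>2; P2→S gives 9>1; P3→X gives 7>5]
(C,R,X): not NE [P2→Q gives 3>1]
(C,R,Y): not NE [P1→D gives 8>7; P2→P gives 9>7; P3→X gives 8>3]
(C,R,Z): not NE [P1→A gives 5>3; P2→P gives 5>3; P3→X gives 8>2]
(C,R,W): not NE [P1→B gives 8>5; P2→S gives 9>1; P3→X gives 8>3]
(C,S,X): not NE [P2→Q gives 3>2; P3→Z gives 4>0]
(C,S,Y): not NE [P2→P gives 9>2; P3→Z gives 4>0]
(C,S,Z): not NE [P1→A gives 8>6; P2→P gives 5>2]
(C,S,W): not NE [P1→B gives 8>0; P3→Z gives 4>1]
(D,P,X): not NE [P2→S gives 8>4]
(D,P,Y): not NE [P1→B gives 9>6; P3→X gives 8>1]
(D,P,Z): not NE [P1→A gives 9>1; P2→Q gives 8>5; P3→X gives 8>3]
(D,P,W): not NE [P1→B gives 9>4; P2→S gives 9>7; P3→X gives 8>2]
(D,Q,X): not NE [P2→S gives 8>6]
(D,Q,Y): not NE [P2→P gives 8>0; P3→X gives 6>4]
(D,Q,Z): not NE [P1→C gives 7>5; P3→X gives 6>3]
(D,Q,W): not NE [P1→A gives 9>0; P2→S gives 9>6; P3→X gives 6>2]
(D,R,X): not NE [P1→C gives 9>8; P2→S gives 8>0; P3→W gives 8>4]
(D,R,Y): not NE [P2→P gives 8>2; P3→W gives 8>6]
(D,R,Z): not NE [P1→A gives 5>1; P2→Q gives 8>5; P3→W gives 8>6]
(D,R,W): not NE [P1→B gives 8>7; P2→S gives 9>5]
(D,S,X): not NE [P1→C gives 9>1; P3→W gives 9>3]
(D,S,Y): not NE [P2→P gives 8>3; P3→W gives 9>0]
(D,S,Z): not NE [P1→A gives 8>4; P2→Q gives 8>0; P3→W gives 9>0]
(D,S,W): not NE [P1→B gives 8>3]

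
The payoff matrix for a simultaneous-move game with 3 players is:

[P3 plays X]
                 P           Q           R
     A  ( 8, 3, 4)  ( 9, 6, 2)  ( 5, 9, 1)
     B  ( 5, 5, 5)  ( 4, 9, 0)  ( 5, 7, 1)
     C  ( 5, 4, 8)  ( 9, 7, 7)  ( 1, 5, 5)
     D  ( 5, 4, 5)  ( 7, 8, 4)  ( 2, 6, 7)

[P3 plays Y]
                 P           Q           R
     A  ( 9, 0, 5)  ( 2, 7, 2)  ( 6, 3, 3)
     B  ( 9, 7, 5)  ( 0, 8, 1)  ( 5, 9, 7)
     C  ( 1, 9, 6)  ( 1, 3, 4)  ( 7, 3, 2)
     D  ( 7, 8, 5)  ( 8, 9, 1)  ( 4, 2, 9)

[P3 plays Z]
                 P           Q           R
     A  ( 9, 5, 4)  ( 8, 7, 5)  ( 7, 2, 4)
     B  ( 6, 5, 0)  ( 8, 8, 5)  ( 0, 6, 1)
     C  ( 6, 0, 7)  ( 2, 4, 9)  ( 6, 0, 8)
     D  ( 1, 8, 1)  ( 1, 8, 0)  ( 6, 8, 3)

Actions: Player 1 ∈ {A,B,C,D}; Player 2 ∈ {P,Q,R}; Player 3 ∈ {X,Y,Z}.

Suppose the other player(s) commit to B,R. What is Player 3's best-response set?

u_3(X vs B,R) = 1
u_3(Y vs B,R) = 7
u_3(Z vs B,R) = 1
max payoff 7 at {Y}

argmax u_3 = {Y}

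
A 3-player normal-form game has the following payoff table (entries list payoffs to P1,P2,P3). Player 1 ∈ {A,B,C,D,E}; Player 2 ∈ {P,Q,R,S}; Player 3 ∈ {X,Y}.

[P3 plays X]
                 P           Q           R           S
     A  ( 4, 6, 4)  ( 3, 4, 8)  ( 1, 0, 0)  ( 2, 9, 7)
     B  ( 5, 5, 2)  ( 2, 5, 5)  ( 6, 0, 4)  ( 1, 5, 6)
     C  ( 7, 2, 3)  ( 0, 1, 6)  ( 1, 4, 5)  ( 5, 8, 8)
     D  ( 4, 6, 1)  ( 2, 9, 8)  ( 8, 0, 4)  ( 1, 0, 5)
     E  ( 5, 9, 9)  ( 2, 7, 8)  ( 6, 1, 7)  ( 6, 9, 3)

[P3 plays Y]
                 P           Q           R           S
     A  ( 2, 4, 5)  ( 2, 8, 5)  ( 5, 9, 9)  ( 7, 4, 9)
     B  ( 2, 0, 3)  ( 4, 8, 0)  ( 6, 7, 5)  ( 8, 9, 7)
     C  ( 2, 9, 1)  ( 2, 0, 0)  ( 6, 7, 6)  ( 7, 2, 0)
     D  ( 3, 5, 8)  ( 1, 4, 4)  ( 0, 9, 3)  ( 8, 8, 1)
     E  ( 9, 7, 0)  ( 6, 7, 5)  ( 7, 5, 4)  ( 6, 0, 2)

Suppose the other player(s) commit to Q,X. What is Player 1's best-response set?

P1 best: {A}

u_1(A vs Q,X) = 3
u_1(B vs Q,X) = 2
u_1(C vs Q,X) = 0
u_1(D vs Q,X) = 2
u_1(E vs Q,X) = 2
max payoff 3 at {A}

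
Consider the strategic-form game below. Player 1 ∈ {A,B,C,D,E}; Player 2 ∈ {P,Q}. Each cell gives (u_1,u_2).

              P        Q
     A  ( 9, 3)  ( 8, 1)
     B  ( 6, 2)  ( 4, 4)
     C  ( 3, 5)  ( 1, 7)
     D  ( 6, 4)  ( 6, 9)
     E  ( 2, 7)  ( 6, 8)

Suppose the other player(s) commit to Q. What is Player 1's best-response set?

P1 best: {A}

u_1(A vs Q) = 8
u_1(B vs Q) = 4
u_1(C vs Q) = 1
u_1(D vs Q) = 6
u_1(E vs Q) = 6
max payoff 8 at {A}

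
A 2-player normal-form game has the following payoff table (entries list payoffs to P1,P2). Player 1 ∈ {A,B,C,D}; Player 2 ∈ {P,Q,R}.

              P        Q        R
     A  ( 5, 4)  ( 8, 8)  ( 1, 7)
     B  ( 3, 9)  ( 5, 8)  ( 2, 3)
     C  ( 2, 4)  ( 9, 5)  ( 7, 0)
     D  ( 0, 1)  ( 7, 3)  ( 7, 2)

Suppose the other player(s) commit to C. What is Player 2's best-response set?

P2 best: {Q}

u_2(P vs C) = 4
u_2(Q vs C) = 5
u_2(R vs C) = 0
max payoff 5 at {Q}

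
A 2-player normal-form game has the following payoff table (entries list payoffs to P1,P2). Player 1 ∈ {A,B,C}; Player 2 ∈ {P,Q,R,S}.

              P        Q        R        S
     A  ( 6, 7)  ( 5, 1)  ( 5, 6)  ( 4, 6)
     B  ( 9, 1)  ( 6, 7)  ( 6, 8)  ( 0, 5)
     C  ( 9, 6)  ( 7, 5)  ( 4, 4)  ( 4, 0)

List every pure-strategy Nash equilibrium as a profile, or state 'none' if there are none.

(A,P): not NE [P1→C gives 9>6]
(A,Q): not NE [P1→C gives 7>5; P2→P gives 7>1]
(A,R): not NE [P1→B gives 6>5; P2→P gives 7>6]
(A,S): not NE [P2→P gives 7>6]
(B,P): not NE [P2→R gives 8>1]
(B,Q): not NE [P1→C gives 7>6; P2→R gives 8>7]
(B,R): NE
(B,S): not NE [P1→C gives 4>0; P2→R gives 8>5]
(C,P): NE
(C,Q): not NE [P2→P gives 6>5]
(C,R): not NE [P1→B gives 6>4; P2→P gives 6>4]
(C,S): not NE [P2→P gives 6>0]

Nash profiles: (B,R), (C,P)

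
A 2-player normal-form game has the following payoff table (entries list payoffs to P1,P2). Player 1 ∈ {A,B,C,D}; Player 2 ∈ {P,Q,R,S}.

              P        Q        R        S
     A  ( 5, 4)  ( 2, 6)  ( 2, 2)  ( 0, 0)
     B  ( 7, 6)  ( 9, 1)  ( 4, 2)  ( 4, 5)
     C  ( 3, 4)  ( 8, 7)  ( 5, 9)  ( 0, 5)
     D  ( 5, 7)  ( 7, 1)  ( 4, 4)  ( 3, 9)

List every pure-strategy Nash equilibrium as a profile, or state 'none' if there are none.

Nash profiles: (B,P), (C,R)

(A,P): not NE [P1→B gives 7>5; P2→Q gives 6>4]
(A,Q): not NE [P1→B gives 9>2]
(A,R): not NE [P1→C gives 5>2; P2→Q gives 6>2]
(A,S): not NE [P1→B gives 4>0; P2→Q gives 6>0]
(B,P): NE
(B,Q): not NE [P2→P gives 6>1]
(B,R): not NE [P1→C gives 5>4; P2→P gives 6>2]
(B,S): not NE [P2→P gives 6>5]
(C,P): not NE [P1→B gives 7>3; P2→R gives 9>4]
(C,Q): not NE [P1→B gives 9>8; P2→R gives 9>7]
(C,R): NE
(C,S): not NE [P1→B gives 4>0; P2→R gives 9>5]
(D,P): not NE [P1→B gives 7>5; P2→S gives 9>7]
(D,Q): not NE [P1→B gives 9>7; P2→S gives 9>1]
(D,R): not NE [P1→C gives 5>4; P2→S gives 9>4]
(D,S): not NE [P1→B gives 4>3]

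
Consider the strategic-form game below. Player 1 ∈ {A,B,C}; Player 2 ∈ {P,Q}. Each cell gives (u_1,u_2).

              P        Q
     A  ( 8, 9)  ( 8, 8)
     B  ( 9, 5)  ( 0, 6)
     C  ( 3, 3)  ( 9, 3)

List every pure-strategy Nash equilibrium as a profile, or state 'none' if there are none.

Nash profiles: (C,Q)

(A,P): not NE [P1→B gives 9>8]
(A,Q): not NE [P1→C gives 9>8; P2→P gives 9>8]
(B,P): not NE [P2→Q gives 6>5]
(B,Q): not NE [P1→C gives 9>0]
(C,P): not NE [P1→B gives 9>3]
(C,Q): NE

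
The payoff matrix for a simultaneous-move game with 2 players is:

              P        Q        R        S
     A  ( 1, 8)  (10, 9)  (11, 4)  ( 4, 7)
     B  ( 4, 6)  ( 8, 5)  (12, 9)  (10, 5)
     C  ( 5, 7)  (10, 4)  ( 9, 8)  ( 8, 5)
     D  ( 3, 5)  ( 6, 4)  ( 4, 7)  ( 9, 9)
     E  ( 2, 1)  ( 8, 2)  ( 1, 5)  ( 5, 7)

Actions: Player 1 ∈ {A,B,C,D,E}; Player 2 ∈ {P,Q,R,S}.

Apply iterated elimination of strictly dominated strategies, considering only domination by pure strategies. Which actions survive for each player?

P1 drop D (B beats it: P:4>3 Q:8>6 R:12>4 S:10>9)
P1 drop E (C beats it: P:5>2 Q:10>8 R:9>1 S:8>5)
P2 drop S (P beats it: A:8>7 B:6>5 C:7>5)
P1→{A,B,C} P2→{P,Q,R}

Remaining: P1:{A,B,C} P2:{P,Q,R}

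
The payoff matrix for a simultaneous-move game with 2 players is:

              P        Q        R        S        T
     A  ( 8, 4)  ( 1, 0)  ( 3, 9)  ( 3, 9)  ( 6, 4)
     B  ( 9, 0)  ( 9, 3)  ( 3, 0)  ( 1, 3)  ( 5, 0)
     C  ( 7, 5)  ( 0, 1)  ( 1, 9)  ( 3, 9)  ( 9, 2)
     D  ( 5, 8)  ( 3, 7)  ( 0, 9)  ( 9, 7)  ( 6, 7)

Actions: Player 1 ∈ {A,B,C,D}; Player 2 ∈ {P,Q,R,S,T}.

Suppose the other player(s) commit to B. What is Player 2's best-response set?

u_2(P vs B) = 0
u_2(Q vs B) = 3
u_2(R vs B) = 0
u_2(S vs B) = 3
u_2(T vs B) = 0
max payoff 3 at {Q,S}

argmax u_2 = {Q,S}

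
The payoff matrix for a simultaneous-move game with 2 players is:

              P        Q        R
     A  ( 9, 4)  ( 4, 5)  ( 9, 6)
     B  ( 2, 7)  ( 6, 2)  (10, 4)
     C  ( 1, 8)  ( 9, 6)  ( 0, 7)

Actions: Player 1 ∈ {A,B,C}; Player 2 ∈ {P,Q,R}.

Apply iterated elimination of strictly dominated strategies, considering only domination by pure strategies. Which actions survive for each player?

Survivors P1:{A,B} P2:{P,R}

P2 drop Q (R beats it: A:6>5 B:4>2 C:7>6)
P1 drop C (A beats it: P:9>1 R:9>0)
P1→{A,B} P2→{P,R}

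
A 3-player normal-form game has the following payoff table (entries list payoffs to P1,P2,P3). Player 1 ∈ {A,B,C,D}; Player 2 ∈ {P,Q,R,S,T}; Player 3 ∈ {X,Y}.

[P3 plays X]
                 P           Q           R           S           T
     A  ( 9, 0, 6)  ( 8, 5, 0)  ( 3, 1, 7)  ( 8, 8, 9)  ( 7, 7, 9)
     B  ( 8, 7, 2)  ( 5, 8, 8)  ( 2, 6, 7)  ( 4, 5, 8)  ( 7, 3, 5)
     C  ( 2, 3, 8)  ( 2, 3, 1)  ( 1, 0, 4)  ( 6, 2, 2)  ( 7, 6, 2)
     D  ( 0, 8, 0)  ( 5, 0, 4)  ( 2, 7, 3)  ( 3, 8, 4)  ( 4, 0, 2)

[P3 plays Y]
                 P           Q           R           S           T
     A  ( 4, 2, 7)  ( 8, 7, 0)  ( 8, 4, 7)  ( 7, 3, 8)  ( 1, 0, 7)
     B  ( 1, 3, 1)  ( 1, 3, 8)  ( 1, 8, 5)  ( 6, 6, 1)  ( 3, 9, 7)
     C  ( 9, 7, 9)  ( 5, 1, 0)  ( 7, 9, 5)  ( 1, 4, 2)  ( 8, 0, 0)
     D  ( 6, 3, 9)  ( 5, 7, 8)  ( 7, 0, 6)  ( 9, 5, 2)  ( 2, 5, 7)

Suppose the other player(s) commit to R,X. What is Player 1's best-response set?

u_1(A vs R,X) = 3
u_1(B vs R,X) = 2
u_1(C vs R,X) = 1
u_1(D vs R,X) = 2
max payoff 3 at {A}

BR_1 = {A}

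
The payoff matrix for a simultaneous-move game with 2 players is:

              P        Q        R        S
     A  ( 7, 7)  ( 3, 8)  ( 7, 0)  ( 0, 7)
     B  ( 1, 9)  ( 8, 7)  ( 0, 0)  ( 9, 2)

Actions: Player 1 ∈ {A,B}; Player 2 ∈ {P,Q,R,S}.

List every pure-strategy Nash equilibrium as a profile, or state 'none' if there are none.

(A,P): not NE [P2→Q gives 8>7]
(A,Q): not NE [P1→B gives 8>3]
(A,R): not NE [P2→Q gives 8>0]
(A,S): not NE [P1→B gives 9>0; P2→Q gives 8>7]
(B,P): not NE [P1→A gives 7>1]
(B,Q): not NE [P2→P gives 9>7]
(B,R): not NE [P1→A gives 7>0; P2→P gives 9>0]
(B,S): not NE [P2→P gives 9>2]

PSNE: ∅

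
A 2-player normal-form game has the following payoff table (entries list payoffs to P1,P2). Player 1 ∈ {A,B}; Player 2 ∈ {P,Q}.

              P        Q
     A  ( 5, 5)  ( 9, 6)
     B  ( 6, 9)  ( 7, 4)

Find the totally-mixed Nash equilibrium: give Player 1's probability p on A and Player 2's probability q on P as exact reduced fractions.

P1 indiff ⇒ q·5+(1-q)·9 = q·6+(1-q)·7 ⇒ q(-1) = (1-q)(-2) ⇒ q = 2/3
P2 indiff ⇒ p·5+(1-p)·9 = p·6+(1-p)·4 ⇒ p(-1) = (1-p)(-5) ⇒ p = 5/6

(p,q) = (5/6, 2/3)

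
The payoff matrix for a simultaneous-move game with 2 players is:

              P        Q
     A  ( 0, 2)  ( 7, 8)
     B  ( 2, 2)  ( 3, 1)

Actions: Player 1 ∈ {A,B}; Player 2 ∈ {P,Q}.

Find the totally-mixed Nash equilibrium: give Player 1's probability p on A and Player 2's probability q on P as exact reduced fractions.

p=1/7, q=2/3

P1 indiff ⇒ q·0+(1-q)·7 = q·2+(1-q)·3 ⇒ q(-2) = (1-q)(-4) ⇒ q = 2/3
P2 indiff ⇒ p·2+(1-p)·2 = p·8+(1-p)·1 ⇒ p(-6) = (1-p)(-1) ⇒ p = 1/7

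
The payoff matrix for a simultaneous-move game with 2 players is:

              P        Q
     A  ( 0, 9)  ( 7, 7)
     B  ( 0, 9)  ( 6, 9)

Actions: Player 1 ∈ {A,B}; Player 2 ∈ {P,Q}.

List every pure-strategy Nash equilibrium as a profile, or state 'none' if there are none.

(A,P): NE
(A,Q): not NE [P2→P gives 9>7]
(B,P): NE
(B,Q): not NE [P1→A gives 7>6]

NE set: (A,P), (B,P)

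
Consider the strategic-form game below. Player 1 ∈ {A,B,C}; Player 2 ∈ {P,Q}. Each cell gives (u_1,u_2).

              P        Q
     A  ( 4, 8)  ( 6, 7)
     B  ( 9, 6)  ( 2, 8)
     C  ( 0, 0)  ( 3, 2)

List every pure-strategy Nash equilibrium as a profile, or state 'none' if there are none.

(A,P): not NE [P1→B gives 9>4]
(A,Q): not NE [P2→P gives 8>7]
(B,P): not NE [P2→Q gives 8>6]
(B,Q): not NE [P1→A gives 6>2]
(C,P): not NE [P1→B gives 9>0; P2→Q gives 2>0]
(C,Q): not NE [P1→A gives 6>3]

Equilibria: none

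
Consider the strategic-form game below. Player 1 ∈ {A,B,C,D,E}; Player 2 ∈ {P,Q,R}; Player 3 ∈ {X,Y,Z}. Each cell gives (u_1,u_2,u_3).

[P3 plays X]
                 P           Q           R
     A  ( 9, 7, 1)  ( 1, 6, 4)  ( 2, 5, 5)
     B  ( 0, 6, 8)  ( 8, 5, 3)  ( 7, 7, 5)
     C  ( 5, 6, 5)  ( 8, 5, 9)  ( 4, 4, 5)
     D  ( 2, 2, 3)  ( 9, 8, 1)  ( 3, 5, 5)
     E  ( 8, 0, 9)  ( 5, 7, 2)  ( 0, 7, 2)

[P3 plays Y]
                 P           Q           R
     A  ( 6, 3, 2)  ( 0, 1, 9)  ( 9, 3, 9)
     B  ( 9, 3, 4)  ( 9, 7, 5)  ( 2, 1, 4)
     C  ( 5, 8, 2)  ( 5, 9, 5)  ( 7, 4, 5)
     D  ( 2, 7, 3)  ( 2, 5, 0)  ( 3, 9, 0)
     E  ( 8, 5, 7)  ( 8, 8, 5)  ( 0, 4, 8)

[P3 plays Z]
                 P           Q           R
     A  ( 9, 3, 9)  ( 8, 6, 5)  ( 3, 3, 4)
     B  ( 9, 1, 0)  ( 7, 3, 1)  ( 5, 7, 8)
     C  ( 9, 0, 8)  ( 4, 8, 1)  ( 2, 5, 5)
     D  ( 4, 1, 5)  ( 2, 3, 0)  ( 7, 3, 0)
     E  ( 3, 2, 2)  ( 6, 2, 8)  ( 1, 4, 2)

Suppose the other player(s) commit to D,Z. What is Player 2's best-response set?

BR_2 = {Q,R}

u_2(P vs D,Z) = 1
u_2(Q vs D,Z) = 3
u_2(R vs D,Z) = 3
max payoff 3 at {Q,R}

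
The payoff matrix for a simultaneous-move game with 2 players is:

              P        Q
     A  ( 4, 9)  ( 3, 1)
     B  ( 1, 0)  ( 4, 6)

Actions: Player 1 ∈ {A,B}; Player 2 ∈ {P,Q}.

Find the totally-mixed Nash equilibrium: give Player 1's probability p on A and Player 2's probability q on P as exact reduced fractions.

P1 mixes 3/7 on A; P2 mixes 1/4 on P

P1 indiff ⇒ q·4+(1-q)·3 = q·1+(1-q)·4 ⇒ q(3) = (1-q)(1) ⇒ q = 1/4
P2 indiff ⇒ p·9+(1-p)·0 = p·1+(1-p)·6 ⇒ p(8) = (1-p)(6) ⇒ p = 3/7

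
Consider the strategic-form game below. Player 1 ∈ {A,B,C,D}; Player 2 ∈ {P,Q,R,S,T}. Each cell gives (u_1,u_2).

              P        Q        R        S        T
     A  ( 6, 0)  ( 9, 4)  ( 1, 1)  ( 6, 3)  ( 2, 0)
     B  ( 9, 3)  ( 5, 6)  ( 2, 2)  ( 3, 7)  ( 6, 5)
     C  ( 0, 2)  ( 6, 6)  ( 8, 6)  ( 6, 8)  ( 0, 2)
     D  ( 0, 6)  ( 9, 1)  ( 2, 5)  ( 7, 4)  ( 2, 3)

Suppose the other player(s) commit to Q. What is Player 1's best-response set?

u_1(A vs Q) = 9
u_1(B vs Q) = 5
u_1(C vs Q) = 6
u_1(D vs Q) = 9
max payoff 9 at {A,D}

argmax u_1 = {A,D}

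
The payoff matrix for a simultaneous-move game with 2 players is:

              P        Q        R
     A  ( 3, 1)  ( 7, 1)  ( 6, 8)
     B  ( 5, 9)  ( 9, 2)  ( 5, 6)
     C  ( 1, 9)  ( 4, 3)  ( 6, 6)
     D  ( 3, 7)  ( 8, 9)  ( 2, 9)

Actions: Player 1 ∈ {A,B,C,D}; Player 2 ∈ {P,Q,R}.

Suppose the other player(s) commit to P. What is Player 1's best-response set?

u_1(A vs P) = 3
u_1(B vs P) = 5
u_1(C vs P) = 1
u_1(D vs P) = 3
max payoff 5 at {B}

argmax u_1 = {B}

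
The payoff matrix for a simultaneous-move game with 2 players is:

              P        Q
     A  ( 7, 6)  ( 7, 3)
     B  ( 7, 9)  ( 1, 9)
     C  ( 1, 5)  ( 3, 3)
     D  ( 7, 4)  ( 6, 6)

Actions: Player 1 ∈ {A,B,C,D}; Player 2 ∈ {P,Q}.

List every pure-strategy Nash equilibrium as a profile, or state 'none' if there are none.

PSNE = {(A,P), (B,P)}

(A,P): NE
(A,Q): not NE [P2→P gives 6>3]
(B,P): NE
(B,Q): not NE [P1→A gives 7>1]
(C,P): not NE [P1→D gives 7>1]
(C,Q): not NE [P1→A gives 7>3; P2→P gives 5>3]
(D,P): not NE [P2→Q gives 6>4]
(D,Q): not NE [P1→A gives 7>6]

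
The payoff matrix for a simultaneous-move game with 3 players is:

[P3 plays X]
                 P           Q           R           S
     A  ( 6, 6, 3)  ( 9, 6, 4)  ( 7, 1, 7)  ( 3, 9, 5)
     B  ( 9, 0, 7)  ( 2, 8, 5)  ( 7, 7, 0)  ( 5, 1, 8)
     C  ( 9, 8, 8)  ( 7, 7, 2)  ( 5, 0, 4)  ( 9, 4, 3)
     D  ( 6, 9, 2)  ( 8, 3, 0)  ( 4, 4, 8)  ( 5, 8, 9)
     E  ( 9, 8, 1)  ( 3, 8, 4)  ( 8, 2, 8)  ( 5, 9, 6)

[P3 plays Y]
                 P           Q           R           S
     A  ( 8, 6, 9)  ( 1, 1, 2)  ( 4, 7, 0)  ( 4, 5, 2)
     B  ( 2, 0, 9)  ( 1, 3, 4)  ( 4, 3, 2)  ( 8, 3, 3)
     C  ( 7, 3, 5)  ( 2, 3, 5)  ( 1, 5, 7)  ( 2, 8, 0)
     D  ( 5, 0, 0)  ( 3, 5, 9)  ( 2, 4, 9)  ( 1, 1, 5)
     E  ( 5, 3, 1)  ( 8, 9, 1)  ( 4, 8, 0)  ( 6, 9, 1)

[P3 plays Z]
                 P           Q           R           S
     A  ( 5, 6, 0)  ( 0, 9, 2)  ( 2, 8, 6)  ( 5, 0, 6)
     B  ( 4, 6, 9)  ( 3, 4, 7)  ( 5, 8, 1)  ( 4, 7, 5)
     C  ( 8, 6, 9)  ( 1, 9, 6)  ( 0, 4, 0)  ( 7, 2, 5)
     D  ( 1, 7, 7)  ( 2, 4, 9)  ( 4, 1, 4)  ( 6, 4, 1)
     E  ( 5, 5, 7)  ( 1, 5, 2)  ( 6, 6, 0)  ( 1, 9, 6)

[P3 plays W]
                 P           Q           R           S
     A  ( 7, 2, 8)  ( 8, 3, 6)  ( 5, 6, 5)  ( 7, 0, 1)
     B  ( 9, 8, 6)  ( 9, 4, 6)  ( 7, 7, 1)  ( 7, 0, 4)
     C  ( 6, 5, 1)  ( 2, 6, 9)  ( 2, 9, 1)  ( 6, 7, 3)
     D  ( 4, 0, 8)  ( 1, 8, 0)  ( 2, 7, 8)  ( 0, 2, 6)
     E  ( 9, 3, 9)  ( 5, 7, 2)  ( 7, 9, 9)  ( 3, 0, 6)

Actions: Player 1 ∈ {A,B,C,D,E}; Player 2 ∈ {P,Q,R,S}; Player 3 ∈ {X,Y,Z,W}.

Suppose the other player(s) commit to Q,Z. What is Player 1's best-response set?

P1 best: {B}

u_1(A vs Q,Z) = 0
u_1(B vs Q,Z) = 3
u_1(C vs Q,Z) = 1
u_1(D vs Q,Z) = 2
u_1(E vs Q,Z) = 1
max payoff 3 at {B}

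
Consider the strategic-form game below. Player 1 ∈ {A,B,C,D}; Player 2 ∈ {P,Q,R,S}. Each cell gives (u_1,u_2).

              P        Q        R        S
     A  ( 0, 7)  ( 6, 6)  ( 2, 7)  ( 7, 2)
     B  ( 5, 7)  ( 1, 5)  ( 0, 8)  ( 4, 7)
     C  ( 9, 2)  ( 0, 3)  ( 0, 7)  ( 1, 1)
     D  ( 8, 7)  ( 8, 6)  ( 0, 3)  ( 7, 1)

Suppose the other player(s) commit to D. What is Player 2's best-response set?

argmax u_2 = {P}

u_2(P vs D) = 7
u_2(Q vs D) = 6
u_2(R vs D) = 3
u_2(S vs D) = 1
max payoff 7 at {P}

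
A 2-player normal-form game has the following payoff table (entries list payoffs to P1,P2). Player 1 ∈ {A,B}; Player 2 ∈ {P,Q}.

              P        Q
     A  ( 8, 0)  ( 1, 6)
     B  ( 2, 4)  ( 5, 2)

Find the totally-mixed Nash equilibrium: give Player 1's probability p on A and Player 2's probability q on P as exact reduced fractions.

P1 indiff ⇒ q·8+(1-q)·1 = q·2+(1-q)·5 ⇒ q(6) = (1-q)(4) ⇒ q = 2/5
P2 indiff ⇒ p·0+(1-p)·4 = p·6+(1-p)·2 ⇒ p(-6) = (1-p)(-2) ⇒ p = 1/4

(p,q) = (1/4, 2/5)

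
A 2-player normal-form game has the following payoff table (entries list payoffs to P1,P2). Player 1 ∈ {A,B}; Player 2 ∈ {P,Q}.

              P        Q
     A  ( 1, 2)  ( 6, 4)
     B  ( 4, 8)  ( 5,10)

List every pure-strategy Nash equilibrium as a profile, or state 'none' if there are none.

(A,P): not NE [P1→B gives 4>1; P2→Q gives 4>2]
(A,Q): NE
(B,P): not NE [P2→Q gives 10>8]
(B,Q): not NE [P1→A gives 6>5]

Nash profiles: (A,Q)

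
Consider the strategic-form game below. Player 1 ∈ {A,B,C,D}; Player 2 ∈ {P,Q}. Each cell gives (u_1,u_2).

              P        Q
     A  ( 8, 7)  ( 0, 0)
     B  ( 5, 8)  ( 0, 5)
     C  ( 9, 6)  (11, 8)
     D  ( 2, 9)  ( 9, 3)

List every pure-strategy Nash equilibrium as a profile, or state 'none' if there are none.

PSNE = {(C,Q)}

(A,P): not NE [P1→C gives 9>8]
(A,Q): not NE [P1→C gives 11>0; P2→P gives 7>0]
(B,P): not NE [P1→C gives 9>5]
(B,Q): not NE [P1→C gives 11>0; P2→P gives 8>5]
(C,P): not NE [P2→Q gives 8>6]
(C,Q): NE
(D,P): not NE [P1→C gives 9>2]
(D,Q): not NE [P1→C gives 11>9; P2→P gives 9>3]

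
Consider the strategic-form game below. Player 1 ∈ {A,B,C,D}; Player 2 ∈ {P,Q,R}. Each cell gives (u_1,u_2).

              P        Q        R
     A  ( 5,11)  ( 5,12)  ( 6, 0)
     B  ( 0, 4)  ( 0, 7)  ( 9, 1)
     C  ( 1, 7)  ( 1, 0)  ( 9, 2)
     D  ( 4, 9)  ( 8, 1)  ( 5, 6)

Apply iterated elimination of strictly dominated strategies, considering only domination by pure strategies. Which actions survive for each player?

P2 drop R (P beats it: A:11>0 B:4>1 C:7>2 D:9>6)
P1 drop B (A beats it: P:5>0 Q:5>0)
P1 drop C (A beats it: P:5>1 Q:5>1)
P1→{A,D} P2→{P,Q}

IESDS → P1:{A,D} P2:{P,Q}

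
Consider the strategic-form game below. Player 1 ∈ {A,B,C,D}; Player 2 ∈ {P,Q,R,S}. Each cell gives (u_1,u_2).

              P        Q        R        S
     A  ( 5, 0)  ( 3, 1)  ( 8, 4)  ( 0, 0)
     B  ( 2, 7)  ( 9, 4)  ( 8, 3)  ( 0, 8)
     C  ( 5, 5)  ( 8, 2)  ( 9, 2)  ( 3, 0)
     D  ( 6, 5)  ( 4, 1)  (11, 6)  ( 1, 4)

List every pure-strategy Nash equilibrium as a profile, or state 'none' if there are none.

(A,P): not NE [P1→D gives 6>5; P2→R gives 4>0]
(A,Q): not NE [P1→B gives 9>3; P2→R gives 4>1]
(A,R): not NE [P1→D gives 11>8]
(A,S): not NE [P1→C gives 3>0; P2→R gives 4>0]
(B,P): not NE [P1→D gives 6>2; P2→S gives 8>7]
(B,Q): not NE [P2→S gives 8>4]
(B,R): not NE [P1→D gives 11>8; P2→S gives 8>3]
(B,S): not NE [P1→C gives 3>0]
(C,P): not NE [P1→D gives 6>5]
(C,Q): not NE [P1→B gives 9>8; P2→P gives 5>2]
(C,R): not NE [P1→D gives 11>9; P2→P gives 5>2]
(C,S): not NE [P2→P gives 5>0]
(D,P): not NE [P2→R gives 6>5]
(D,Q): not NE [P1→B gives 9>4; P2→R gives 6>1]
(D,R): NE
(D,S): not NE [P1→C gives 3>1; P2→R gives 6>4]

NE set: (D,R)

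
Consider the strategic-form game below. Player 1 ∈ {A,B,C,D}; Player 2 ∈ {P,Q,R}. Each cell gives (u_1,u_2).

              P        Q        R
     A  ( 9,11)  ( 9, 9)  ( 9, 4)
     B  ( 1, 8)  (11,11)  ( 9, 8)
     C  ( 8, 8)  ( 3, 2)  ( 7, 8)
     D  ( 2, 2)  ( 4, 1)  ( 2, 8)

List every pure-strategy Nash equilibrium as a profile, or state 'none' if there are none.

Nash profiles: (A,P), (B,Q)

(A,P): NE
(A,Q): not NE [P1→B gives 11>9; P2→P gives 11>9]
(A,R): not NE [P2→P gives 11>4]
(B,P): not NE [P1→A gives 9>1; P2→Q gives 11>8]
(B,Q): NE
(B,R): not NE [P2→Q gives 11>8]
(C,P): not NE [P1→A gives 9>8]
(C,Q): not NE [P1→B gives 11>3; P2→R gives 8>2]
(C,R): not NE [P1→B gives 9>7]
(D,P): not NE [P1→A gives 9>2; P2→R gives 8>2]
(D,Q): not NE [P1→B gives 11>4; P2→R gives 8>1]
(D,R): not NE [P1→B gives 9>2]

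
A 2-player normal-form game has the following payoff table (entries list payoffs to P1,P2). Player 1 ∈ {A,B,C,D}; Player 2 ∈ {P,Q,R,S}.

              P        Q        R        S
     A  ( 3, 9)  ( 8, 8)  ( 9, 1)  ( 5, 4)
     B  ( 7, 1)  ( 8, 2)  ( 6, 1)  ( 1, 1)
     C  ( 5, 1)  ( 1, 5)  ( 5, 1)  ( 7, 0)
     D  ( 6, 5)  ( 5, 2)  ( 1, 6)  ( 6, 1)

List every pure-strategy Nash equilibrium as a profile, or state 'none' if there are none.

(A,P): not NE [P1→B gives 7>3]
(A,Q): not NE [P2→P gives 9>8]
(A,R): not NE [P2→P gives 9>1]
(A,S): not NE [P1→C gives 7>5; P2→P gives 9>4]
(B,P): not NE [P2→Q gives 2>1]
(B,Q): NE
(B,R): not NE [P1→A gives 9>6; P2→Q gives 2>1]
(B,S): not NE [P1→C gives 7>1; P2→Q gives 2>1]
(C,P): not NE [P1→B gives 7>5; P2→Q gives 5>1]
(C,Q): not NE [P1→B gives 8>1]
(C,R): not NE [P1→A gives 9>5; P2→Q gives 5>1]
(C,S): not NE [P2→Q gives 5>0]
(D,P): not NE [P1→B gives 7>6; P2→R gives 6>5]
(D,Q): not NE [P1→B gives 8>5; P2→R gives 6>2]
(D,R): not NE [P1→A gives 9>1]
(D,S): not NE [P1→C gives 7>6; P2→R gives 6>1]

NE set: (B,Q)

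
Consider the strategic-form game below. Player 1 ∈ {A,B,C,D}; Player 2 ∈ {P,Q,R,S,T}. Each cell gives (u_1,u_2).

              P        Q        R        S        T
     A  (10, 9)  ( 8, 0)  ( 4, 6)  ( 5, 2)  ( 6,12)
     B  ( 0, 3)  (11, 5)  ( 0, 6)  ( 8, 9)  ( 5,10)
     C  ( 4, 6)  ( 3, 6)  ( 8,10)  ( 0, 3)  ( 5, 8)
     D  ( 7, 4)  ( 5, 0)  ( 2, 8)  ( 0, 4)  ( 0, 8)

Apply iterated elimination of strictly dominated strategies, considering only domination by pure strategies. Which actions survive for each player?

P1 drop D (A beats it: P:10>7 Q:8>5 R:4>2 S:5>0 T:6>0)
P2 drop P (T beats it: A:12>9 B:10>3 C:8>6)
P2 drop Q (R beats it: A:6>0 B:6>5 C:10>6)
P2 drop S (T beats it: A:12>2 B:10>9 C:8>3)
P1 drop B (A beats it: R:4>0 T:6>5)
P1→{A,C} P2→{R,T}

Remaining: P1:{A,C} P2:{R,T}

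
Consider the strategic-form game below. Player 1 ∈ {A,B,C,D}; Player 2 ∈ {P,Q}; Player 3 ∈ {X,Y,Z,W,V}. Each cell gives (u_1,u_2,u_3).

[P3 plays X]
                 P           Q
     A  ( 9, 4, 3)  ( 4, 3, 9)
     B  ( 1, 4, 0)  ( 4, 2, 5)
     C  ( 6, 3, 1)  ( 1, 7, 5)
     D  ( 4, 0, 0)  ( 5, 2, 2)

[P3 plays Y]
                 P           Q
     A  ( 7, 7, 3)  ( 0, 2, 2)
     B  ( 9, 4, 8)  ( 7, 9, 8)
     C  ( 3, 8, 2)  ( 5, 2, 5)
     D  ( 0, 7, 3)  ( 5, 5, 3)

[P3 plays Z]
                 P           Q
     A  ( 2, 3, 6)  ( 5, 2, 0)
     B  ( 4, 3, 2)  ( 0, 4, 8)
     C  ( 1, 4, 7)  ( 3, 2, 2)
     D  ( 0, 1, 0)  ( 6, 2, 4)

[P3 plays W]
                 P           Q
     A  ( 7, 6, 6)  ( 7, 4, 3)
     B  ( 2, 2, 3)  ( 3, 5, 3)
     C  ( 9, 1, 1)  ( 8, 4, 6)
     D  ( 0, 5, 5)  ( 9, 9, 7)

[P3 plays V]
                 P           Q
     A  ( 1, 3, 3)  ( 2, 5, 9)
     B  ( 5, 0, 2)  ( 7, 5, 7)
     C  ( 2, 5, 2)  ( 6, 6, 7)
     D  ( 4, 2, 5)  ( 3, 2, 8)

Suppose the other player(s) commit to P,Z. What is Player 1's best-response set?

argmax u_1 = {B}

u_1(A vs P,Z) = 2
u_1(B vs P,Z) = 4
u_1(C vs P,Z) = 1
u_1(D vs P,Z) = 0
max payoff 4 at {B}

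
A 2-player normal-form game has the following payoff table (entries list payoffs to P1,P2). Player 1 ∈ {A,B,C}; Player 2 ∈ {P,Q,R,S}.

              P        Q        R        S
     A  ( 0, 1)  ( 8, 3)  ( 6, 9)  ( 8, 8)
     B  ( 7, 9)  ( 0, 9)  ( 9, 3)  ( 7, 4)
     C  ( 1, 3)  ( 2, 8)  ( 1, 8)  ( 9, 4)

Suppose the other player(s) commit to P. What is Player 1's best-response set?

argmax u_1 = {B}

u_1(A vs P) = 0
u_1(B vs P) = 7
u_1(C vs P) = 1
max payoff 7 at {B}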